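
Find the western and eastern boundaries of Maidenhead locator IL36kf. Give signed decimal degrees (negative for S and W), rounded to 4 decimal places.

-13.1667, -13.0833

Field I=8, L=11: +8·20° lon, +11·10° lat → SW at lon -20°, lat 20°.
Square 3, 6: +3·2° lon, +6·1° lat → SW at lon -14°, lat 26°.
Subsquare k=10, f=5: +10·0.0833333° lon, +5·0.0416667° lat → SW at lon -13.1667°, lat 26.2083°.
Cell spans 0.0833333° lon × 0.0416667° lat.
west -13.1667, east -13.0833.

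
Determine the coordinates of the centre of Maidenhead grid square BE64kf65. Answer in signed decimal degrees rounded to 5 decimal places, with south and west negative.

Field B=1, E=4: +1·20° lon, +4·10° lat → SW at lon -160°, lat -50°.
Square 6, 4: +6·2° lon, +4·1° lat → SW at lon -148°, lat -46°.
Subsquare k=10, f=5: +10·0.0833333° lon, +5·0.0416667° lat → SW at lon -147.167°, lat -45.7917°.
Extended square 6, 5: +6·0.00833333° lon, +5·0.00416667° lat → SW at lon -147.117°, lat -45.7708°.
Cell spans 0.00833333° lon × 0.00416667° lat. Centre is SW corner plus half of each.
latitude -45.76875, longitude -147.11250.

-45.76875, -147.11250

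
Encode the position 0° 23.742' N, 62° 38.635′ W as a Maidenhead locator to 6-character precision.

Add 180° to longitude and 90° to latitude: 117.3561, 90.3957.
Field: 117.3561/20 → 5 → F, 90.3957/10 → 9 → J; chars FJ.
Square: 17.3561/2 → 8, 0.3957/1 → 0; chars 80.
Subsquare: 1.3561/0.0833333 → 16 → q, 0.3957/0.0416667 → 9 → j; chars qj.

FJ80qj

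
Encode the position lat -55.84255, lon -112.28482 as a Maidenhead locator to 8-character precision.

DD34ud57

Shift to the Maidenhead origin (180°W, 90°S): lon 67.71518, lat 34.15745.
Field (20°×10°, letters A–R): 67.71518/20 → 3 → D, 34.15745/10 → 3 → D; chars DD.
Square (2°×1°, digits 0–9): 7.71518/2 → 3, 4.15745/1 → 4; chars 34.
Subsquare (5′×2.5′, letters a–x): 1.71518/0.0833333 → 20 → u, 0.15745/0.0416667 → 3 → d; chars ud.
Extended square (30″×15″, digits 0–9): 0.04851/0.00833333 → 5, 0.03245/0.00416667 → 7; chars 57.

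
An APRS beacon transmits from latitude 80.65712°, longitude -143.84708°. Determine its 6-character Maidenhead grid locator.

Shift to the Maidenhead origin (180°W, 90°S): lon 36.1529, lat 170.6571.
Field: lon ⌊36.1529/20⌋ = 1 → B; lat ⌊170.6571/10⌋ = 17 → R.
Square: lon ⌊16.1529/2⌋ = 8; lat ⌊0.6571/1⌋ = 0.
Subsquare: lon ⌊0.1529/0.0833333⌋ = 1 → b; lat ⌊0.6571/0.0416667⌋ = 15 → p.

BR80bp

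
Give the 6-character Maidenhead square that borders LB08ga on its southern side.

Latitude subsquare a = 0; −1 → -1, wraps to 23 = x, carry into square.
Latitude square 8; −1 → 7.
The longitude characters are unchanged.

LB07gx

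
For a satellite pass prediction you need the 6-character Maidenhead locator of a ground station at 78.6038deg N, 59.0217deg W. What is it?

Add 180° to longitude and 90° to latitude: 120.9783, 168.6038.
Field (20°×10°, letters A–R): lon ⌊120.9783/20⌋ = 6 → G; lat ⌊168.6038/10⌋ = 16 → Q.
Square (2°×1°, digits 0–9): lon ⌊0.9783/2⌋ = 0; lat ⌊8.6038/1⌋ = 8.
Subsquare (5′×2.5′, letters a–x): lon ⌊0.9783/0.0833333⌋ = 11 → l; lat ⌊0.6038/0.0416667⌋ = 14 → o.

GQ08lo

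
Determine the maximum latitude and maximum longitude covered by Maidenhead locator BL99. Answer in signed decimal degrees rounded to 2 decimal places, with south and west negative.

Field B=1, L=11: +1·20° lon, +11·10° lat → SW at lon -160°, lat 20°.
Square 9, 9: +9·2° lon, +9·1° lat → SW at lon -142°, lat 29°.
Cell spans 2° lon × 1° lat. NE corner is SW corner plus one full cell.
latitude 30.00, longitude -140.00.

30.00, -140.00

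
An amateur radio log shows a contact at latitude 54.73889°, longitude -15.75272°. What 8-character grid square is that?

IO24cr97

Offset from 180°W / 90°S: lon 164.24728°, lat 144.73889°.
Field: 164.24728/20 → 8 → I, 144.73889/10 → 14 → O; chars IO.
Square: 4.24728/2 → 2, 4.73889/1 → 4; chars 24.
Subsquare: 0.24728/0.0833333 → 2 → c, 0.73889/0.0416667 → 17 → r; chars cr.
Extended square: 0.08061/0.00833333 → 9, 0.03056/0.00416667 → 7; chars 97.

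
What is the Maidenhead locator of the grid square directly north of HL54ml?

HL54mm

Latitude subsquare l = 11; +1 → 12 = m.
The longitude characters are unchanged.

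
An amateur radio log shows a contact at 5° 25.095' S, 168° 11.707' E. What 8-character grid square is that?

RI44cn39

Offset from 180°W / 90°S: lon 348.19512°, lat 84.58175°.
Field: lon ⌊348.19512/20⌋ = 17 → R; lat ⌊84.58175/10⌋ = 8 → I.
Square: lon ⌊8.19512/2⌋ = 4; lat ⌊4.58175/1⌋ = 4.
Subsquare: lon ⌊0.19512/0.0833333⌋ = 2 → c; lat ⌊0.58175/0.0416667⌋ = 13 → n.
Extended square: lon ⌊0.02845/0.00833333⌋ = 3; lat ⌊0.04008/0.00416667⌋ = 9.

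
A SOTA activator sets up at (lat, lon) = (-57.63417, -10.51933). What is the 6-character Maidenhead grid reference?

ID42ri

Offset from 180°W / 90°S: lon 169.4807°, lat 32.3658°.
Field: 169.4807/20 → 8 → I, 32.3658/10 → 3 → D; chars ID.
Square: 9.4807/2 → 4, 2.3658/1 → 2; chars 42.
Subsquare: 1.4807/0.0833333 → 17 → r, 0.3658/0.0416667 → 8 → i; chars ri.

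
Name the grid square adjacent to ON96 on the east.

PN06

Longitude square 9; +1 → 10, wraps to 0, carry into field.
Longitude field O = 14; +1 → 15 = P.
The latitude characters are unchanged.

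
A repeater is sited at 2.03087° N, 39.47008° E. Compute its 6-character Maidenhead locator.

Shift to the Maidenhead origin (180°W, 90°S): lon 219.4701, lat 92.0309.
Field: lon ⌊219.4701/20⌋ = 10 → K; lat ⌊92.0309/10⌋ = 9 → J.
Square: lon ⌊19.4701/2⌋ = 9; lat ⌊2.0309/1⌋ = 2.
Subsquare: lon ⌊1.4701/0.0833333⌋ = 17 → r; lat ⌊0.0309/0.0416667⌋ = 0 → a.

KJ92ra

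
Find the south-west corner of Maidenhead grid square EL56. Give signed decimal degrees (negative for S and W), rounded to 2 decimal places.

Field E=4, L=11: +4·20° lon, +11·10° lat → SW at lon -100°, lat 20°.
Square 5, 6: +5·2° lon, +6·1° lat → SW at lon -90°, lat 26°.
latitude 26.00, longitude -90.00.

26.00, -90.00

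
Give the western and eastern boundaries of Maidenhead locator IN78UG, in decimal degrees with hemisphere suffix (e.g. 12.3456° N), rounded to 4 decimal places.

4.3333° W, 4.2500° W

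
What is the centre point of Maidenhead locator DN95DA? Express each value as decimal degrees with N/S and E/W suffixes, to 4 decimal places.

Field D=3, N=13: +3·20° lon, +13·10° lat → SW at lon -120°, lat 40°.
Square 9, 5: +9·2° lon, +5·1° lat → SW at lon -102°, lat 45°.
Subsquare d=3, a=0: +3·0.0833333° lon, +0·0.0416667° lat → SW at lon -101.75°, lat 45°.
Cell spans 0.0833333° lon × 0.0416667° lat. Centre is SW corner plus half of each.
latitude 45.0208° N, longitude 101.7083° W.

45.0208° N, 101.7083° W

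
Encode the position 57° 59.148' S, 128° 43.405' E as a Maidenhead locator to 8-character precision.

Add 180° to longitude and 90° to latitude: 308.72342, 32.01420.
Field (20°×10°, letters A–R): lon ⌊308.72342/20⌋ = 15 → P; lat ⌊32.01420/10⌋ = 3 → D.
Square (2°×1°, digits 0–9): lon ⌊8.72342/2⌋ = 4; lat ⌊2.01420/1⌋ = 2.
Subsquare (5′×2.5′, letters a–x): lon ⌊0.72342/0.0833333⌋ = 8 → i; lat ⌊0.01420/0.0416667⌋ = 0 → a.
Extended square (30″×15″, digits 0–9): lon ⌊0.05675/0.00833333⌋ = 6; lat ⌊0.01420/0.00416667⌋ = 3.

PD42ia63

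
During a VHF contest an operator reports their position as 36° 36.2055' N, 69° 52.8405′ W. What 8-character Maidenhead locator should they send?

Offset from 180°W / 90°S: lon 110.11933°, lat 126.60343°.
Field: 110.11933/20 → 5 → F, 126.60343/10 → 12 → M; chars FM.
Square: 10.11933/2 → 5, 6.60343/1 → 6; chars 56.
Subsquare: 0.11933/0.0833333 → 1 → b, 0.60343/0.0416667 → 14 → o; chars bo.
Extended square: 0.03599/0.00833333 → 4, 0.02009/0.00416667 → 4; chars 44.

FM56bo44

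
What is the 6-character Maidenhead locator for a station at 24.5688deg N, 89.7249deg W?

Offset from 180°W / 90°S: lon 90.2751°, lat 114.5688°.
Field: lon ⌊90.2751/20⌋ = 4 → E; lat ⌊114.5688/10⌋ = 11 → L.
Square: lon ⌊10.2751/2⌋ = 5; lat ⌊4.5688/1⌋ = 4.
Subsquare: lon ⌊0.2751/0.0833333⌋ = 3 → d; lat ⌊0.5688/0.0416667⌋ = 13 → n.

EL54dn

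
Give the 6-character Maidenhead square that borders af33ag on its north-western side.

AF23xh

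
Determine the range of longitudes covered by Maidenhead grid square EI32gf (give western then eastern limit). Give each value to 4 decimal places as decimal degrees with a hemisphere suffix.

93.5000° W, 93.4167° W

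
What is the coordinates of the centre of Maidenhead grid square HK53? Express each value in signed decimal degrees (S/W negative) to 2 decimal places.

Field H=7, K=10: +7·20° lon, +10·10° lat → SW at lon -40°, lat 10°.
Square 5, 3: +5·2° lon, +3·1° lat → SW at lon -30°, lat 13°.
Cell spans 2° lon × 1° lat. Centre is SW corner plus half of each.
latitude 13.50, longitude -29.00.

13.50, -29.00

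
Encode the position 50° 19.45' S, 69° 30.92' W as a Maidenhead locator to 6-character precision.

FD59fq

Add 180° to longitude and 90° to latitude: 110.4847, 39.6758.
Field: 110.4847/20 → 5 → F, 39.6758/10 → 3 → D; chars FD.
Square: 10.4847/2 → 5, 9.6758/1 → 9; chars 59.
Subsquare: 0.4847/0.0833333 → 5 → f, 0.6758/0.0416667 → 16 → q; chars fq.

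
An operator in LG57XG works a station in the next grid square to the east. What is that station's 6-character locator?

Longitude subsquare x = 23; +1 → 24, wraps to 0 = a, carry into square.
Longitude square 5; +1 → 6.
The latitude characters are unchanged.

LG67ag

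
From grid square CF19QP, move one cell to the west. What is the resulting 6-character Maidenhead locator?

CF19pp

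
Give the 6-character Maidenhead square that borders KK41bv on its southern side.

Latitude subsquare v = 21; −1 → 20 = u.
The longitude characters are unchanged.

KK41bu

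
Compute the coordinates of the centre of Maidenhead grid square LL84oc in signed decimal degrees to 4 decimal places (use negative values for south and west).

24.1042, 57.2083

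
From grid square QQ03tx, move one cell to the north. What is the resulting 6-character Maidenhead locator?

QQ04ta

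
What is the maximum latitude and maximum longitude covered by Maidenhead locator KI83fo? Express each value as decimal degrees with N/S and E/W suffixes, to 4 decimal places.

6.3750° S, 36.5000° E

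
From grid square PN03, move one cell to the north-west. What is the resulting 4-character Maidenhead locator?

ON94

Longitude square 0; −1 → -1, wraps to 9, carry into field.
Longitude field P = 15; −1 → 14 = O.
Latitude square 3; +1 → 4.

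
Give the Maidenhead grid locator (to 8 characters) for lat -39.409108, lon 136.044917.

Offset from 180°W / 90°S: lon 316.04492°, lat 50.59089°.
Field (20°×10°, letters A–R): lon ⌊316.04492/20⌋ = 15 → P; lat ⌊50.59089/10⌋ = 5 → F.
Square (2°×1°, digits 0–9): lon ⌊16.04492/2⌋ = 8; lat ⌊0.59089/1⌋ = 0.
Subsquare (5′×2.5′, letters a–x): lon ⌊0.04492/0.0833333⌋ = 0 → a; lat ⌊0.59089/0.0416667⌋ = 14 → o.
Extended square (30″×15″, digits 0–9): lon ⌊0.04492/0.00833333⌋ = 5; lat ⌊0.00756/0.00416667⌋ = 1.

PF80ao51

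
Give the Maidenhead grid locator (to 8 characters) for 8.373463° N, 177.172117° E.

RJ88oi09

Offset from 180°W / 90°S: lon 357.17212°, lat 98.37346°.
Field: 357.17212/20 → 17 → R, 98.37346/10 → 9 → J; chars RJ.
Square: 17.17212/2 → 8, 8.37346/1 → 8; chars 88.
Subsquare: 1.17212/0.0833333 → 14 → o, 0.37346/0.0416667 → 8 → i; chars oi.
Extended square: 0.00545/0.00833333 → 0, 0.04013/0.00416667 → 9; chars 09.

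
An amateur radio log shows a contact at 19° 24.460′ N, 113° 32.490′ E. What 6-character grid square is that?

OK69sj

Add 180° to longitude and 90° to latitude: 293.5415, 109.4077.
Field: lon ⌊293.5415/20⌋ = 14 → O; lat ⌊109.4077/10⌋ = 10 → K.
Square: lon ⌊13.5415/2⌋ = 6; lat ⌊9.4077/1⌋ = 9.
Subsquare: lon ⌊1.5415/0.0833333⌋ = 18 → s; lat ⌊0.4077/0.0416667⌋ = 9 → j.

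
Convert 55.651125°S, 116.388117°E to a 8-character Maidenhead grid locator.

Add 180° to longitude and 90° to latitude: 296.38812, 34.34887.
Field: 296.38812/20 → 14 → O, 34.34887/10 → 3 → D; chars OD.
Square: 16.38812/2 → 8, 4.34887/1 → 4; chars 84.
Subsquare: 0.38812/0.0833333 → 4 → e, 0.34887/0.0416667 → 8 → i; chars ei.
Extended square: 0.05478/0.00833333 → 6, 0.01554/0.00416667 → 3; chars 63.

OD84ei63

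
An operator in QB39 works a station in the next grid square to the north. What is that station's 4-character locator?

QC30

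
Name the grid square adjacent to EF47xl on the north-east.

Longitude subsquare x = 23; +1 → 24, wraps to 0 = a, carry into square.
Longitude square 4; +1 → 5.
Latitude subsquare l = 11; +1 → 12 = m.

EF57am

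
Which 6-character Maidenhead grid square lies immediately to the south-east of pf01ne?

PF01od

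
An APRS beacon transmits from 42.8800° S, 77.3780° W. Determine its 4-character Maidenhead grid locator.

FE17

Shift to the Maidenhead origin (180°W, 90°S): lon 102.62, lat 47.12.
Field: lon ⌊102.62/20⌋ = 5 → F; lat ⌊47.12/10⌋ = 4 → E.
Square: lon ⌊2.62/2⌋ = 1; lat ⌊7.12/1⌋ = 7.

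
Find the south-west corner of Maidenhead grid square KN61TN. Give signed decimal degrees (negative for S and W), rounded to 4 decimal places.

41.5417, 33.5833

Field K=10, N=13: +10·20° lon, +13·10° lat → SW at lon 20°, lat 40°.
Square 6, 1: +6·2° lon, +1·1° lat → SW at lon 32°, lat 41°.
Subsquare t=19, n=13: +19·0.0833333° lon, +13·0.0416667° lat → SW at lon 33.5833°, lat 41.5417°.
latitude 41.5417, longitude 33.5833.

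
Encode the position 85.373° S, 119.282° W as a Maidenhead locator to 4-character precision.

DA04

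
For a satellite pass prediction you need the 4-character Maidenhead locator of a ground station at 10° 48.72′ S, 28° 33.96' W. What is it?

HH59

Add 180° to longitude and 90° to latitude: 151.43, 79.19.
Field: 151.43/20 → 7 → H, 79.19/10 → 7 → H; chars HH.
Square: 11.43/2 → 5, 9.19/1 → 9; chars 59.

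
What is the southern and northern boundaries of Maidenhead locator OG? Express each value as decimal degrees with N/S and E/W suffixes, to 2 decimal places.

Field O=14, G=6: +14·20° lon, +6·10° lat → SW at lon 100°, lat -30°.
Cell spans 20° lon × 10° lat.
south 30.00° S, north 20.00° S.

30.00° S, 20.00° S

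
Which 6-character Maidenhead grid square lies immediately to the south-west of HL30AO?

HL20xn

Longitude subsquare a = 0; −1 → -1, wraps to 23 = x, carry into square.
Longitude square 3; −1 → 2.
Latitude subsquare o = 14; −1 → 13 = n.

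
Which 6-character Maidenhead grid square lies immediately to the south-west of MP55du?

Longitude subsquare d = 3; −1 → 2 = c.
Latitude subsquare u = 20; −1 → 19 = t.

MP55ct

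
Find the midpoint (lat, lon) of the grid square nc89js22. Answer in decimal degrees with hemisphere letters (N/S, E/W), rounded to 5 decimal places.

60.23958° S, 96.77083° E

Field N=13, C=2: +13·20° lon, +2·10° lat → SW at lon 80°, lat -70°.
Square 8, 9: +8·2° lon, +9·1° lat → SW at lon 96°, lat -61°.
Subsquare j=9, s=18: +9·0.0833333° lon, +18·0.0416667° lat → SW at lon 96.75°, lat -60.25°.
Extended square 2, 2: +2·0.00833333° lon, +2·0.00416667° lat → SW at lon 96.7667°, lat -60.2417°.
Cell spans 0.00833333° lon × 0.00416667° lat. Centre is SW corner plus half of each.
latitude 60.23958° S, longitude 96.77083° E.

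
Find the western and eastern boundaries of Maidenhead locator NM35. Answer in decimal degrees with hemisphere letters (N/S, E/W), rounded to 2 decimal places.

86.00° E, 88.00° E

Field N=13, M=12: +13·20° lon, +12·10° lat → SW at lon 80°, lat 30°.
Square 3, 5: +3·2° lon, +5·1° lat → SW at lon 86°, lat 35°.
Cell spans 2° lon × 1° lat.
west 86.00° E, east 88.00° E.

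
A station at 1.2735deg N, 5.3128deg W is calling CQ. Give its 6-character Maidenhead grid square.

Shift to the Maidenhead origin (180°W, 90°S): lon 174.6872, lat 91.2735.
Field (20°×10°, letters A–R): 174.6872/20 → 8 → I, 91.2735/10 → 9 → J; chars IJ.
Square (2°×1°, digits 0–9): 14.6872/2 → 7, 1.2735/1 → 1; chars 71.
Subsquare (5′×2.5′, letters a–x): 0.6872/0.0833333 → 8 → i, 0.2735/0.0416667 → 6 → g; chars ig.

IJ71ig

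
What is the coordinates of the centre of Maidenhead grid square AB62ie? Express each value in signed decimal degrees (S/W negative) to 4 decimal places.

Field A=0, B=1: +0·20° lon, +1·10° lat → SW at lon -180°, lat -80°.
Square 6, 2: +6·2° lon, +2·1° lat → SW at lon -168°, lat -78°.
Subsquare i=8, e=4: +8·0.0833333° lon, +4·0.0416667° lat → SW at lon -167.333°, lat -77.8333°.
Cell spans 0.0833333° lon × 0.0416667° lat. Centre is SW corner plus half of each.
latitude -77.8125, longitude -167.2917.

-77.8125, -167.2917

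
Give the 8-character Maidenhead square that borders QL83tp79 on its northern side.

QL83tq70

Latitude extended square 9; +1 → 10, wraps to 0, carry into subsquare.
Latitude subsquare p = 15; +1 → 16 = q.
The longitude characters are unchanged.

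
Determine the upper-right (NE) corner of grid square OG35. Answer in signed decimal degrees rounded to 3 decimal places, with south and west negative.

Field O=14, G=6: +14·20° lon, +6·10° lat → SW at lon 100°, lat -30°.
Square 3, 5: +3·2° lon, +5·1° lat → SW at lon 106°, lat -25°.
Cell spans 2° lon × 1° lat. NE corner is SW corner plus one full cell.
latitude -24.000, longitude 108.000.

-24.000, 108.000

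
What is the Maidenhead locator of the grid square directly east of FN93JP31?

FN93jp41

Longitude extended square 3; +1 → 4.
The latitude characters are unchanged.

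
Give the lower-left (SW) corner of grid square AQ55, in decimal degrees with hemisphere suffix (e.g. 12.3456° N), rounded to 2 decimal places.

Field A=0, Q=16: +0·20° lon, +16·10° lat → SW at lon -180°, lat 70°.
Square 5, 5: +5·2° lon, +5·1° lat → SW at lon -170°, lat 75°.
latitude 75.00° N, longitude 170.00° W.

75.00° N, 170.00° W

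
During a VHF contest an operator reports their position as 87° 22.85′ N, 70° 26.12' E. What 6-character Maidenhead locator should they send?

MR57fj

Shift to the Maidenhead origin (180°W, 90°S): lon 250.4353, lat 177.3808.
Field (20°×10°, letters A–R): lon ⌊250.4353/20⌋ = 12 → M; lat ⌊177.3808/10⌋ = 17 → R.
Square (2°×1°, digits 0–9): lon ⌊10.4353/2⌋ = 5; lat ⌊7.3808/1⌋ = 7.
Subsquare (5′×2.5′, letters a–x): lon ⌊0.4353/0.0833333⌋ = 5 → f; lat ⌊0.3808/0.0416667⌋ = 9 → j.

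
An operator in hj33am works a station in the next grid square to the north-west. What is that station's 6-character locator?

HJ23xn

Longitude subsquare a = 0; −1 → -1, wraps to 23 = x, carry into square.
Longitude square 3; −1 → 2.
Latitude subsquare m = 12; +1 → 13 = n.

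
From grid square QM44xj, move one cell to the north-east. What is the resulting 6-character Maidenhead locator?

QM54ak

Longitude subsquare x = 23; +1 → 24, wraps to 0 = a, carry into square.
Longitude square 4; +1 → 5.
Latitude subsquare j = 9; +1 → 10 = k.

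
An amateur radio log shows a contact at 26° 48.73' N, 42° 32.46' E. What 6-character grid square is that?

LL16gt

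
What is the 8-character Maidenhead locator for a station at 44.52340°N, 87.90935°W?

Shift to the Maidenhead origin (180°W, 90°S): lon 92.09065, lat 134.52340.
Field: 92.09065/20 → 4 → E, 134.52340/10 → 13 → N; chars EN.
Square: 12.09065/2 → 6, 4.52340/1 → 4; chars 64.
Subsquare: 0.09065/0.0833333 → 1 → b, 0.52340/0.0416667 → 12 → m; chars bm.
Extended square: 0.00732/0.00833333 → 0, 0.02340/0.00416667 → 5; chars 05.

EN64bm05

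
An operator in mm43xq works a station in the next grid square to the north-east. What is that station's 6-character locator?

Longitude subsquare x = 23; +1 → 24, wraps to 0 = a, carry into square.
Longitude square 4; +1 → 5.
Latitude subsquare q = 16; +1 → 17 = r.

MM53ar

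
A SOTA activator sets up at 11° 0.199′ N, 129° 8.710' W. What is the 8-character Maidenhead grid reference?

CK51ka20

Offset from 180°W / 90°S: lon 50.85483°, lat 101.00332°.
Field: 50.85483/20 → 2 → C, 101.00332/10 → 10 → K; chars CK.
Square: 10.85483/2 → 5, 1.00332/1 → 1; chars 51.
Subsquare: 0.85483/0.0833333 → 10 → k, 0.00332/0.0416667 → 0 → a; chars ka.
Extended square: 0.02150/0.00833333 → 2, 0.00332/0.00416667 → 0; chars 20.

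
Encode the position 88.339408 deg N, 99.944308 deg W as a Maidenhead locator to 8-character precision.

ER08ai61

Offset from 180°W / 90°S: lon 80.05569°, lat 178.33941°.
Field: 80.05569/20 → 4 → E, 178.33941/10 → 17 → R; chars ER.
Square: 0.05569/2 → 0, 8.33941/1 → 8; chars 08.
Subsquare: 0.05569/0.0833333 → 0 → a, 0.33941/0.0416667 → 8 → i; chars ai.
Extended square: 0.05569/0.00833333 → 6, 0.00607/0.00416667 → 1; chars 61.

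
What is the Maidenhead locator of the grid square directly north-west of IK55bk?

IK55al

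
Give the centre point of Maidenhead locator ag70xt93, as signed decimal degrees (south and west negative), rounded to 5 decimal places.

-29.19375, -164.00417

Field A=0, G=6: +0·20° lon, +6·10° lat → SW at lon -180°, lat -30°.
Square 7, 0: +7·2° lon, +0·1° lat → SW at lon -166°, lat -30°.
Subsquare x=23, t=19: +23·0.0833333° lon, +19·0.0416667° lat → SW at lon -164.083°, lat -29.2083°.
Extended square 9, 3: +9·0.00833333° lon, +3·0.00416667° lat → SW at lon -164.008°, lat -29.1958°.
Cell spans 0.00833333° lon × 0.00416667° lat. Centre is SW corner plus half of each.
latitude -29.19375, longitude -164.00417.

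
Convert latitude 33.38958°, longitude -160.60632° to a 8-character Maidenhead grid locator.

Shift to the Maidenhead origin (180°W, 90°S): lon 19.39368, lat 123.38958.
Field: lon ⌊19.39368/20⌋ = 0 → A; lat ⌊123.38958/10⌋ = 12 → M.
Square: lon ⌊19.39368/2⌋ = 9; lat ⌊3.38958/1⌋ = 3.
Subsquare: lon ⌊1.39368/0.0833333⌋ = 16 → q; lat ⌊0.38958/0.0416667⌋ = 9 → j.
Extended square: lon ⌊0.06035/0.00833333⌋ = 7; lat ⌊0.01458/0.00416667⌋ = 3.

AM93qj73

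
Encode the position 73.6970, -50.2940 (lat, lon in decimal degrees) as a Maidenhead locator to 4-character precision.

Shift to the Maidenhead origin (180°W, 90°S): lon 129.71, lat 163.70.
Field (20°×10°, letters A–R): lon ⌊129.71/20⌋ = 6 → G; lat ⌊163.70/10⌋ = 16 → Q.
Square (2°×1°, digits 0–9): lon ⌊9.71/2⌋ = 4; lat ⌊3.70/1⌋ = 3.

GQ43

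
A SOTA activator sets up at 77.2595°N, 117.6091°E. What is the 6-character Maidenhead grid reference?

OQ87tg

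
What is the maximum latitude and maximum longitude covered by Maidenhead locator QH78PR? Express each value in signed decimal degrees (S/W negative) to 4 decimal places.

-11.2500, 155.3333

Field Q=16, H=7: +16·20° lon, +7·10° lat → SW at lon 140°, lat -20°.
Square 7, 8: +7·2° lon, +8·1° lat → SW at lon 154°, lat -12°.
Subsquare p=15, r=17: +15·0.0833333° lon, +17·0.0416667° lat → SW at lon 155.25°, lat -11.2917°.
Cell spans 0.0833333° lon × 0.0416667° lat. NE corner is SW corner plus one full cell.
latitude -11.2500, longitude 155.3333.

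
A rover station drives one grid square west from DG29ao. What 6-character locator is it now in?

DG19xo

Longitude subsquare a = 0; −1 → -1, wraps to 23 = x, carry into square.
Longitude square 2; −1 → 1.
The latitude characters are unchanged.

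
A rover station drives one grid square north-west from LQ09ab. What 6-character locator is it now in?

Longitude subsquare a = 0; −1 → -1, wraps to 23 = x, carry into square.
Longitude square 0; −1 → -1, wraps to 9, carry into field.
Longitude field L = 11; −1 → 10 = K.
Latitude subsquare b = 1; +1 → 2 = c.

KQ99xc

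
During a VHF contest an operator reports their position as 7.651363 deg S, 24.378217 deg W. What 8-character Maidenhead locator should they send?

HI72ti43

Offset from 180°W / 90°S: lon 155.62178°, lat 82.34864°.
Field (20°×10°, letters A–R): 155.62178/20 → 7 → H, 82.34864/10 → 8 → I; chars HI.
Square (2°×1°, digits 0–9): 15.62178/2 → 7, 2.34864/1 → 2; chars 72.
Subsquare (5′×2.5′, letters a–x): 1.62178/0.0833333 → 19 → t, 0.34864/0.0416667 → 8 → i; chars ti.
Extended square (30″×15″, digits 0–9): 0.03845/0.00833333 → 4, 0.01530/0.00416667 → 3; chars 43.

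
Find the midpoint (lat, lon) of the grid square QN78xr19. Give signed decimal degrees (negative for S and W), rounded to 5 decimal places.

48.74792, 155.92917

Field Q=16, N=13: +16·20° lon, +13·10° lat → SW at lon 140°, lat 40°.
Square 7, 8: +7·2° lon, +8·1° lat → SW at lon 154°, lat 48°.
Subsquare x=23, r=17: +23·0.0833333° lon, +17·0.0416667° lat → SW at lon 155.917°, lat 48.7083°.
Extended square 1, 9: +1·0.00833333° lon, +9·0.00416667° lat → SW at lon 155.925°, lat 48.7458°.
Cell spans 0.00833333° lon × 0.00416667° lat. Centre is SW corner plus half of each.
latitude 48.74792, longitude 155.92917.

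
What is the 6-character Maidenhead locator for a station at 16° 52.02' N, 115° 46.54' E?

OK76vu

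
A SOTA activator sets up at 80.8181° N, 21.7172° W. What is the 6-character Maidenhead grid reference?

HR90dt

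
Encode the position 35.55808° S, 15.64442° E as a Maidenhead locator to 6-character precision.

JF74tk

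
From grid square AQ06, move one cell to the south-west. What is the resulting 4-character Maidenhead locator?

RQ95

Longitude square 0; −1 → -1, wraps to 9, carry into field.
Longitude field A = 0; −1 → -1, wraps to 17 = R, wrapping around the antimeridian.
Latitude square 6; −1 → 5.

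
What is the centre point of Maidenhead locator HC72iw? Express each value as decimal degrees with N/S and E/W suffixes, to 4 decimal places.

67.0625° S, 25.2917° W

Field H=7, C=2: +7·20° lon, +2·10° lat → SW at lon -40°, lat -70°.
Square 7, 2: +7·2° lon, +2·1° lat → SW at lon -26°, lat -68°.
Subsquare i=8, w=22: +8·0.0833333° lon, +22·0.0416667° lat → SW at lon -25.3333°, lat -67.0833°.
Cell spans 0.0833333° lon × 0.0416667° lat. Centre is SW corner plus half of each.
latitude 67.0625° S, longitude 25.2917° W.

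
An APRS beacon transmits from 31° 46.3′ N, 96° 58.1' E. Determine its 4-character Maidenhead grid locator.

Shift to the Maidenhead origin (180°W, 90°S): lon 276.97, lat 121.77.
Field (20°×10°, letters A–R): 276.97/20 → 13 → N, 121.77/10 → 12 → M; chars NM.
Square (2°×1°, digits 0–9): 16.97/2 → 8, 1.77/1 → 1; chars 81.

NM81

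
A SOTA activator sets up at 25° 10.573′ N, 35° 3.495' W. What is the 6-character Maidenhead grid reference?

HL25le

Offset from 180°W / 90°S: lon 144.9418°, lat 115.1762°.
Field: 144.9418/20 → 7 → H, 115.1762/10 → 11 → L; chars HL.
Square: 4.9418/2 → 2, 5.1762/1 → 5; chars 25.
Subsquare: 0.9418/0.0833333 → 11 → l, 0.1762/0.0416667 → 4 → e; chars le.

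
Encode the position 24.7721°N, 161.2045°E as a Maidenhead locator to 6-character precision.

RL04os

Shift to the Maidenhead origin (180°W, 90°S): lon 341.2045, lat 114.7721.
Field: 341.2045/20 → 17 → R, 114.7721/10 → 11 → L; chars RL.
Square: 1.2045/2 → 0, 4.7721/1 → 4; chars 04.
Subsquare: 1.2045/0.0833333 → 14 → o, 0.7721/0.0416667 → 18 → s; chars os.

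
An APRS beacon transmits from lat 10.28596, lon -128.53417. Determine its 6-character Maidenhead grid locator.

CK50rg

Add 180° to longitude and 90° to latitude: 51.4658, 100.2860.
Field: lon ⌊51.4658/20⌋ = 2 → C; lat ⌊100.2860/10⌋ = 10 → K.
Square: lon ⌊11.4658/2⌋ = 5; lat ⌊0.2860/1⌋ = 0.
Subsquare: lon ⌊1.4658/0.0833333⌋ = 17 → r; lat ⌊0.2860/0.0416667⌋ = 6 → g.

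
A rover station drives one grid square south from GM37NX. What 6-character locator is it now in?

Latitude subsquare x = 23; −1 → 22 = w.
The longitude characters are unchanged.

GM37nw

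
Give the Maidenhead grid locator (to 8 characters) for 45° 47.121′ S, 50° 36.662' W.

GE44qf61

Shift to the Maidenhead origin (180°W, 90°S): lon 129.38897, lat 44.21465.
Field: lon ⌊129.38897/20⌋ = 6 → G; lat ⌊44.21465/10⌋ = 4 → E.
Square: lon ⌊9.38897/2⌋ = 4; lat ⌊4.21465/1⌋ = 4.
Subsquare: lon ⌊1.38897/0.0833333⌋ = 16 → q; lat ⌊0.21465/0.0416667⌋ = 5 → f.
Extended square: lon ⌊0.05563/0.00833333⌋ = 6; lat ⌊0.00632/0.00416667⌋ = 1.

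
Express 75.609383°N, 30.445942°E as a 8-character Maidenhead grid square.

Shift to the Maidenhead origin (180°W, 90°S): lon 210.44594, lat 165.60938.
Field: lon ⌊210.44594/20⌋ = 10 → K; lat ⌊165.60938/10⌋ = 16 → Q.
Square: lon ⌊10.44594/2⌋ = 5; lat ⌊5.60938/1⌋ = 5.
Subsquare: lon ⌊0.44594/0.0833333⌋ = 5 → f; lat ⌊0.60938/0.0416667⌋ = 14 → o.
Extended square: lon ⌊0.02928/0.00833333⌋ = 3; lat ⌊0.02605/0.00416667⌋ = 6.

KQ55fo36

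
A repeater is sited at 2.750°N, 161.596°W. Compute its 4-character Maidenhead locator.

AJ92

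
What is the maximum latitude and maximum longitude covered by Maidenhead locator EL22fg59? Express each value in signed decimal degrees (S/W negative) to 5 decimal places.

Field E=4, L=11: +4·20° lon, +11·10° lat → SW at lon -100°, lat 20°.
Square 2, 2: +2·2° lon, +2·1° lat → SW at lon -96°, lat 22°.
Subsquare f=5, g=6: +5·0.0833333° lon, +6·0.0416667° lat → SW at lon -95.5833°, lat 22.25°.
Extended square 5, 9: +5·0.00833333° lon, +9·0.00416667° lat → SW at lon -95.5417°, lat 22.2875°.
Cell spans 0.00833333° lon × 0.00416667° lat. NE corner is SW corner plus one full cell.
latitude 22.29167, longitude -95.53333.

22.29167, -95.53333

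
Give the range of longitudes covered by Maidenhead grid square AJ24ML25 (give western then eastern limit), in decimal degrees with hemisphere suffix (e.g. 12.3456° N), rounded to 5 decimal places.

Field A=0, J=9: +0·20° lon, +9·10° lat → SW at lon -180°, lat 0°.
Square 2, 4: +2·2° lon, +4·1° lat → SW at lon -176°, lat 4°.
Subsquare m=12, l=11: +12·0.0833333° lon, +11·0.0416667° lat → SW at lon -175°, lat 4.45833°.
Extended square 2, 5: +2·0.00833333° lon, +5·0.00416667° lat → SW at lon -174.983°, lat 4.47917°.
Cell spans 0.00833333° lon × 0.00416667° lat.
west 174.98333° W, east 174.97500° W.

174.98333° W, 174.97500° W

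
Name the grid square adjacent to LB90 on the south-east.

MA09

Longitude square 9; +1 → 10, wraps to 0, carry into field.
Longitude field L = 11; +1 → 12 = M.
Latitude square 0; −1 → -1, wraps to 9, carry into field.
Latitude field B = 1; −1 → 0 = A.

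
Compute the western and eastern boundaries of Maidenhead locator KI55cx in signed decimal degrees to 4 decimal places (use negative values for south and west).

Field K=10, I=8: +10·20° lon, +8·10° lat → SW at lon 20°, lat -10°.
Square 5, 5: +5·2° lon, +5·1° lat → SW at lon 30°, lat -5°.
Subsquare c=2, x=23: +2·0.0833333° lon, +23·0.0416667° lat → SW at lon 30.1667°, lat -4.04167°.
Cell spans 0.0833333° lon × 0.0416667° lat.
west 30.1667, east 30.2500.

30.1667, 30.2500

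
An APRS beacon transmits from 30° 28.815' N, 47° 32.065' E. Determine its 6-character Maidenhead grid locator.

Offset from 180°W / 90°S: lon 227.5344°, lat 120.4802°.
Field: lon ⌊227.5344/20⌋ = 11 → L; lat ⌊120.4802/10⌋ = 12 → M.
Square: lon ⌊7.5344/2⌋ = 3; lat ⌊0.4802/1⌋ = 0.
Subsquare: lon ⌊1.5344/0.0833333⌋ = 18 → s; lat ⌊0.4802/0.0416667⌋ = 11 → l.

LM30sl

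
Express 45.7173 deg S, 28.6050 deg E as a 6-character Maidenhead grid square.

KE44hg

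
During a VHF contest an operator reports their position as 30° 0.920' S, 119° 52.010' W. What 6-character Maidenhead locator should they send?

DF09bx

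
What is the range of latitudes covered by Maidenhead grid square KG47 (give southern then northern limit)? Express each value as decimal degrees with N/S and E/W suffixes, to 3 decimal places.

Field K=10, G=6: +10·20° lon, +6·10° lat → SW at lon 20°, lat -30°.
Square 4, 7: +4·2° lon, +7·1° lat → SW at lon 28°, lat -23°.
Cell spans 2° lon × 1° lat.
south 23.000° S, north 22.000° S.

23.000° S, 22.000° S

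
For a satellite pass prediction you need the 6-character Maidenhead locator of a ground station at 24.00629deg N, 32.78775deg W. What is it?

HL34oa

Add 180° to longitude and 90° to latitude: 147.2122, 114.0063.
Field (20°×10°, letters A–R): 147.2122/20 → 7 → H, 114.0063/10 → 11 → L; chars HL.
Square (2°×1°, digits 0–9): 7.2122/2 → 3, 4.0063/1 → 4; chars 34.
Subsquare (5′×2.5′, letters a–x): 1.2122/0.0833333 → 14 → o, 0.0063/0.0416667 → 0 → a; chars oa.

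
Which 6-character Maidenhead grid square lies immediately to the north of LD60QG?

Latitude subsquare g = 6; +1 → 7 = h.
The longitude characters are unchanged.

LD60qh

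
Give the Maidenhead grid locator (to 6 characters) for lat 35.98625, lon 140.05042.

QM05ax

Offset from 180°W / 90°S: lon 320.0504°, lat 125.9862°.
Field: lon ⌊320.0504/20⌋ = 16 → Q; lat ⌊125.9862/10⌋ = 12 → M.
Square: lon ⌊0.0504/2⌋ = 0; lat ⌊5.9862/1⌋ = 5.
Subsquare: lon ⌊0.0504/0.0833333⌋ = 0 → a; lat ⌊0.9862/0.0416667⌋ = 23 → x.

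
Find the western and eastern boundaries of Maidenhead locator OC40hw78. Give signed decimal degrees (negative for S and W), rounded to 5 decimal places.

108.64167, 108.65000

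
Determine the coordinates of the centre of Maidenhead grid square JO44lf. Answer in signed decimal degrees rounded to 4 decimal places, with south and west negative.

Field J=9, O=14: +9·20° lon, +14·10° lat → SW at lon 0°, lat 50°.
Square 4, 4: +4·2° lon, +4·1° lat → SW at lon 8°, lat 54°.
Subsquare l=11, f=5: +11·0.0833333° lon, +5·0.0416667° lat → SW at lon 8.91667°, lat 54.2083°.
Cell spans 0.0833333° lon × 0.0416667° lat. Centre is SW corner plus half of each.
latitude 54.2292, longitude 8.9583.

54.2292, 8.9583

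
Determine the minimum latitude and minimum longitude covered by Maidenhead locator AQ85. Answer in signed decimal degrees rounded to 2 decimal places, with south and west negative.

75.00, -164.00

Field A=0, Q=16: +0·20° lon, +16·10° lat → SW at lon -180°, lat 70°.
Square 8, 5: +8·2° lon, +5·1° lat → SW at lon -164°, lat 75°.
latitude 75.00, longitude -164.00.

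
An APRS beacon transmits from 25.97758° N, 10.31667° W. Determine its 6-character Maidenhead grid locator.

Offset from 180°W / 90°S: lon 169.6833°, lat 115.9776°.
Field (20°×10°, letters A–R): lon ⌊169.6833/20⌋ = 8 → I; lat ⌊115.9776/10⌋ = 11 → L.
Square (2°×1°, digits 0–9): lon ⌊9.6833/2⌋ = 4; lat ⌊5.9776/1⌋ = 5.
Subsquare (5′×2.5′, letters a–x): lon ⌊1.6833/0.0833333⌋ = 20 → u; lat ⌊0.9776/0.0416667⌋ = 23 → x.

IL45ux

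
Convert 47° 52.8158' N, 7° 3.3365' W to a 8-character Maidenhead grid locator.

Offset from 180°W / 90°S: lon 172.94439°, lat 137.88026°.
Field (20°×10°, letters A–R): 172.94439/20 → 8 → I, 137.88026/10 → 13 → N; chars IN.
Square (2°×1°, digits 0–9): 12.94439/2 → 6, 7.88026/1 → 7; chars 67.
Subsquare (5′×2.5′, letters a–x): 0.94439/0.0833333 → 11 → l, 0.88026/0.0416667 → 21 → v; chars lv.
Extended square (30″×15″, digits 0–9): 0.02772/0.00833333 → 3, 0.00526/0.00416667 → 1; chars 31.

IN67lv31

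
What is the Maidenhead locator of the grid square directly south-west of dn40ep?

DN40do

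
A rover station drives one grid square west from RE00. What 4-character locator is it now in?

Longitude square 0; −1 → -1, wraps to 9, carry into field.
Longitude field R = 17; −1 → 16 = Q.
The latitude characters are unchanged.

QE90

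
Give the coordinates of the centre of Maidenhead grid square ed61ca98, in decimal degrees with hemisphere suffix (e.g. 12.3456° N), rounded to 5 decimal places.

Field E=4, D=3: +4·20° lon, +3·10° lat → SW at lon -100°, lat -60°.
Square 6, 1: +6·2° lon, +1·1° lat → SW at lon -88°, lat -59°.
Subsquare c=2, a=0: +2·0.0833333° lon, +0·0.0416667° lat → SW at lon -87.8333°, lat -59°.
Extended square 9, 8: +9·0.00833333° lon, +8·0.00416667° lat → SW at lon -87.7583°, lat -58.9667°.
Cell spans 0.00833333° lon × 0.00416667° lat. Centre is SW corner plus half of each.
latitude 58.96458° S, longitude 87.75417° W.

58.96458° S, 87.75417° W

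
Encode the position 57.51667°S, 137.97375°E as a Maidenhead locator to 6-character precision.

Shift to the Maidenhead origin (180°W, 90°S): lon 317.9737, lat 32.4833.
Field: 317.9737/20 → 15 → P, 32.4833/10 → 3 → D; chars PD.
Square: 17.9737/2 → 8, 2.4833/1 → 2; chars 82.
Subsquare: 1.9737/0.0833333 → 23 → x, 0.4833/0.0416667 → 11 → l; chars xl.

PD82xl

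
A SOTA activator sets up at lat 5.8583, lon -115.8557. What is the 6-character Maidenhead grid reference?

Offset from 180°W / 90°S: lon 64.1443°, lat 95.8583°.
Field: lon ⌊64.1443/20⌋ = 3 → D; lat ⌊95.8583/10⌋ = 9 → J.
Square: lon ⌊4.1443/2⌋ = 2; lat ⌊5.8583/1⌋ = 5.
Subsquare: lon ⌊0.1443/0.0833333⌋ = 1 → b; lat ⌊0.8583/0.0416667⌋ = 20 → u.

DJ25bu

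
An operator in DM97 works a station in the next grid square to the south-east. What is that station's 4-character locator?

EM06

Longitude square 9; +1 → 10, wraps to 0, carry into field.
Longitude field D = 3; +1 → 4 = E.
Latitude square 7; −1 → 6.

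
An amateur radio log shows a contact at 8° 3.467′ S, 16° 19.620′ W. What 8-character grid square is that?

II11uw06

Offset from 180°W / 90°S: lon 163.67300°, lat 81.94222°.
Field (20°×10°, letters A–R): lon ⌊163.67300/20⌋ = 8 → I; lat ⌊81.94222/10⌋ = 8 → I.
Square (2°×1°, digits 0–9): lon ⌊3.67300/2⌋ = 1; lat ⌊1.94222/1⌋ = 1.
Subsquare (5′×2.5′, letters a–x): lon ⌊1.67300/0.0833333⌋ = 20 → u; lat ⌊0.94222/0.0416667⌋ = 22 → w.
Extended square (30″×15″, digits 0–9): lon ⌊0.00633/0.00833333⌋ = 0; lat ⌊0.02555/0.00416667⌋ = 6.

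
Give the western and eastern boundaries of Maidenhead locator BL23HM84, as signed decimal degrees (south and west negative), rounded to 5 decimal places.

Field B=1, L=11: +1·20° lon, +11·10° lat → SW at lon -160°, lat 20°.
Square 2, 3: +2·2° lon, +3·1° lat → SW at lon -156°, lat 23°.
Subsquare h=7, m=12: +7·0.0833333° lon, +12·0.0416667° lat → SW at lon -155.417°, lat 23.5°.
Extended square 8, 4: +8·0.00833333° lon, +4·0.00416667° lat → SW at lon -155.35°, lat 23.5167°.
Cell spans 0.00833333° lon × 0.00416667° lat.
west -155.35000, east -155.34167.

-155.35000, -155.34167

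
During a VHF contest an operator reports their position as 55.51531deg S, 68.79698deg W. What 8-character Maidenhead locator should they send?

FD54ol46

Shift to the Maidenhead origin (180°W, 90°S): lon 111.20302, lat 34.48469.
Field: 111.20302/20 → 5 → F, 34.48469/10 → 3 → D; chars FD.
Square: 11.20302/2 → 5, 4.48469/1 → 4; chars 54.
Subsquare: 1.20302/0.0833333 → 14 → o, 0.48469/0.0416667 → 11 → l; chars ol.
Extended square: 0.03635/0.00833333 → 4, 0.02636/0.00416667 → 6; chars 46.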